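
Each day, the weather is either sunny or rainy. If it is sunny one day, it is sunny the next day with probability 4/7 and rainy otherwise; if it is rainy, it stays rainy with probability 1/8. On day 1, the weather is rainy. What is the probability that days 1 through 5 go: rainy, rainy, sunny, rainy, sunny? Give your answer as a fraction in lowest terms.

21/512

Day 1 is given. For each transition, use the conditional probability from the current state:
P(rainy | rainy) = 1/8; P(sunny | rainy) = 7/8; P(rainy | sunny) = 3/7; P(sunny | rainy) = 7/8.
P = 1/8 × 7/8 × 3/7 × 7/8 = 147/3584 = 21/512.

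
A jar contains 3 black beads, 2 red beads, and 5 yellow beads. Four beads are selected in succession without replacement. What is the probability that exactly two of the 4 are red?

One ordering (red drawn first) has probability 2/10 × 1/9 × 8/8 × 7/7 = 112/5040 = 1/45.
There are C(4,2) = 6 such orderings, each equally likely, so P = 6 × 1/45 = 2/15.

2/15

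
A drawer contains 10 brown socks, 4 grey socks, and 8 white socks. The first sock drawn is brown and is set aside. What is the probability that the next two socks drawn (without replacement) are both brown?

With the first sock removed, 9 brown remain out of 21.
P = 9/21 × 8/20 = 72/420 = 6/35.

6/35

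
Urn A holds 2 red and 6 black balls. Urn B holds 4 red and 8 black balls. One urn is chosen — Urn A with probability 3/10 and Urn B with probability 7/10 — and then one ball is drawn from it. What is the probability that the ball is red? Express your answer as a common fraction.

37/120

From Urn A: P(red) = 2/8.
From Urn B: P(red) = 4/12.
Total probability = (3/10)(2/8) + (7/10)(4/12) = 37/120.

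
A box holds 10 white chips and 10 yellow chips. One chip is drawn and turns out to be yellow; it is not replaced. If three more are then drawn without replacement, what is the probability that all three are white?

40/323

After the first draw, 10 of the remaining 19 chips are white.
P = 10/19 × 9/18 × 8/17 = 720/5814 = 40/323.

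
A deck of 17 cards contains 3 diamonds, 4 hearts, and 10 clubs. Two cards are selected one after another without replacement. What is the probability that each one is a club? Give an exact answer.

45/136

P = 10/17 × 9/16 = 90/272 = 45/136.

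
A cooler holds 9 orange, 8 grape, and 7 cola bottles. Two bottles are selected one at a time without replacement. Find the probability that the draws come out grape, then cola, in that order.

Each draw changes the counts, so multiply the conditional probabilities along the sequence:
P = 8/24 × 7/23 = 56/552 = 7/69.

7/69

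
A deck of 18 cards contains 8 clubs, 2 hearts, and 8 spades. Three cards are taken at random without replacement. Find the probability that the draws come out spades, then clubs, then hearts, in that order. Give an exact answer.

4/153

Each draw changes the counts, so multiply the conditional probabilities along the sequence:
P = 8/18 × 8/17 × 2/16 = 128/4896 = 4/153.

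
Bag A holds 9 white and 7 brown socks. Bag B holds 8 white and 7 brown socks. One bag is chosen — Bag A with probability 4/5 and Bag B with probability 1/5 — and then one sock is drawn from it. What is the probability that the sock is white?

From Bag A: P(white) = 9/16.
From Bag B: P(white) = 8/15.
Total probability = (4/5)(9/16) + (1/5)(8/15) = 167/300.

167/300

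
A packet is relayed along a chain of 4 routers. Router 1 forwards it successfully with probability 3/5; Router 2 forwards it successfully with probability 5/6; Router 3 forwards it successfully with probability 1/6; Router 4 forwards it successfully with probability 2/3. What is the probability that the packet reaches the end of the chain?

Each stage is reached only if all earlier stages succeed, so
P = 3/5 × 5/6 × 1/6 × 2/3 = 30/540 = 1/18.

1/18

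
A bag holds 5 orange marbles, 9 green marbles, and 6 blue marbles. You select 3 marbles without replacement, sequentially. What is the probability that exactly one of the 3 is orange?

35/76

One ordering (orange drawn first) has probability 5/20 × 15/19 × 14/18 = 1050/6840 = 35/228.
There are C(3,1) = 3 such orderings, each equally likely, so P = 3 × 35/228 = 35/76.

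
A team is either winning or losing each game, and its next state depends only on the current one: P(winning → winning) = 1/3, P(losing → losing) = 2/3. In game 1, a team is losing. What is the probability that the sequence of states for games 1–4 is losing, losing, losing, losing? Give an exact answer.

Game 1 is given. For each transition, use the conditional probability from the current state:
P(losing | losing) = 2/3; P(losing | losing) = 2/3; P(losing | losing) = 2/3.
P = 2/3 × 2/3 × 2/3 = 8/27.

8/27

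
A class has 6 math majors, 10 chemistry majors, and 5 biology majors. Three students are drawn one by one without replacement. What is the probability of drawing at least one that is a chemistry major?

P(no chemistry majors) = 11/21 × 10/20 × 9/19 = 990/7980 = 33/266.
P(at least one) = 1 − 33/266 = 233/266.

233/266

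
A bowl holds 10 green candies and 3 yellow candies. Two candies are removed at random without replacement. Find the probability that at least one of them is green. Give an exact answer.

P(no green) = 3/13 × 2/12 = 6/156 = 1/26.
P(at least one) = 1 − 1/26 = 25/26.

25/26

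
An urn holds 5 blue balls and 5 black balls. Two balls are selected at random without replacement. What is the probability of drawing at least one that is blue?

P(no blue) = 5/10 × 4/9 = 20/90 = 2/9.
P(at least one) = 1 − 2/9 = 7/9.

7/9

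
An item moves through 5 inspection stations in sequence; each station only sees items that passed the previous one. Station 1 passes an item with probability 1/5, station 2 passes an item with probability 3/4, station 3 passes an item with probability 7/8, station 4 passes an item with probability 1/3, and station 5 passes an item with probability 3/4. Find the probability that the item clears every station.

Each stage is reached only if all earlier stages succeed, so
P = 1/5 × 3/4 × 7/8 × 1/3 × 3/4 = 63/1920 = 21/640.

21/640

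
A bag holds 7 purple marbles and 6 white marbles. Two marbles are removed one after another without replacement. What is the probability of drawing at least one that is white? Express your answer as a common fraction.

19/26

P(no white) = 7/13 × 6/12 = 42/156 = 7/26.
P(at least one) = 1 − 7/26 = 19/26.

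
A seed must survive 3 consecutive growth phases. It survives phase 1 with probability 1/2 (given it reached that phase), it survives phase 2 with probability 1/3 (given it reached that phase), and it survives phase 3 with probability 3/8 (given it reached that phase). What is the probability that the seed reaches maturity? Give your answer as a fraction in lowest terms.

The events are sequential, so multiply the conditional probabilities:
P = 1/2 × 1/3 × 3/8 = 3/48 = 1/16.

1/16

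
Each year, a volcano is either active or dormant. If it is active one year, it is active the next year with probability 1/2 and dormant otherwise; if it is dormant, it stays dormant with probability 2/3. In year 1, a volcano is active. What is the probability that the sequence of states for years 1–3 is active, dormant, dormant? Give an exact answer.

Year 1 is given. For each transition, use the conditional probability from the current state:
P(dormant | active) = 1/2; P(dormant | dormant) = 2/3.
P = 1/2 × 2/3 = 2/6 = 1/3.

1/3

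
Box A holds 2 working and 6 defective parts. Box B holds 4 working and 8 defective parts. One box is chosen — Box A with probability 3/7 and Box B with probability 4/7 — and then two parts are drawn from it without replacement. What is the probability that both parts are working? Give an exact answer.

From Box A: P(both working) = (2/8)(1/7) = 1/28.
From Box B: P(both working) = (4/12)(3/11) = 1/11.
Total probability = (3/7)(1/28) + (4/7)(1/11) = 145/2156.

145/2156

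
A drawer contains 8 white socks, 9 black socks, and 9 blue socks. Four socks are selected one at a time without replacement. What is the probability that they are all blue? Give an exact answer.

63/7475

P = 9/26 × 8/25 × 7/24 × 6/23 = 3024/358800 = 63/7475.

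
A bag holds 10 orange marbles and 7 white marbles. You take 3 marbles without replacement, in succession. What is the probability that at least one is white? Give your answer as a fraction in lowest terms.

P(no white) = 10/17 × 9/16 × 8/15 = 720/4080 = 3/17.
P(at least one) = 1 − 3/17 = 14/17.

14/17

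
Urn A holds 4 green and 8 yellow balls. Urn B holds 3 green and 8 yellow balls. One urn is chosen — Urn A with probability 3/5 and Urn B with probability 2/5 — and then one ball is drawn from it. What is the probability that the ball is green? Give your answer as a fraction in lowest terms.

17/55

From Urn A: P(green) = 4/12.
From Urn B: P(green) = 3/11.
Total probability = (3/5)(4/12) + (2/5)(3/11) = 17/55.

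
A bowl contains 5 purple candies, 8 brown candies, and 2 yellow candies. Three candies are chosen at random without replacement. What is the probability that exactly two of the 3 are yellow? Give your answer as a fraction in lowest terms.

One ordering (yellow drawn first) has probability 2/15 × 1/14 × 13/13 = 26/2730 = 1/105.
There are C(3,2) = 3 such orderings, each equally likely, so P = 3 × 1/105 = 1/35.

1/35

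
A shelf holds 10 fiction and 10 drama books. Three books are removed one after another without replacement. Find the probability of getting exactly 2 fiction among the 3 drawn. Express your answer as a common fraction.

15/38

One ordering (fiction drawn first) has probability 10/20 × 9/19 × 10/18 = 900/6840 = 5/38.
There are C(3,2) = 3 such orderings, each equally likely, so P = 3 × 5/38 = 15/38.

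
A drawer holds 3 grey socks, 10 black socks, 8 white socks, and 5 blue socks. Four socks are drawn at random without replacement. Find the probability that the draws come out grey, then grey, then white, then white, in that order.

Each draw changes the counts, so multiply the conditional probabilities along the sequence:
P = 3/26 × 2/25 × 8/24 × 7/23 = 336/358800 = 7/7475.

7/7475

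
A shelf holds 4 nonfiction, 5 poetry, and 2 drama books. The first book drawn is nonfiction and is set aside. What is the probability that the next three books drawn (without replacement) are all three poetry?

With the first book removed, 5 poetry remain out of 10.
P = 5/10 × 4/9 × 3/8 = 60/720 = 1/12.

1/12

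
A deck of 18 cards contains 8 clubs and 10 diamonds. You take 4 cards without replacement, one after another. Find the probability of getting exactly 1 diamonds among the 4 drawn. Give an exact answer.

One ordering (a diamond drawn first) has probability 10/18 × 8/17 × 7/16 × 6/15 = 3360/73440 = 7/153.
There are C(4,1) = 4 such orderings, each equally likely, so P = 4 × 7/153 = 28/153.

28/153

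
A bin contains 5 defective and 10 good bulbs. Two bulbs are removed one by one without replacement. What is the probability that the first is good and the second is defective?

Chain rule:
P = 10/15 × 5/14 = 50/210 = 5/21.

5/21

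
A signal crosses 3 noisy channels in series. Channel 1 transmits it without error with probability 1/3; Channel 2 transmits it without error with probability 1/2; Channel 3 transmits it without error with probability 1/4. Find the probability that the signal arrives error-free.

1/24

Multiplying along the chain,
P = 1/3 × 1/2 × 1/4 = 1/24.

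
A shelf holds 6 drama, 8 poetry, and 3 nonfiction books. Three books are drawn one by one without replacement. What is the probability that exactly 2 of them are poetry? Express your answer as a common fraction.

One ordering (poetry drawn first) has probability 8/17 × 7/16 × 9/15 = 504/4080 = 21/170.
There are C(3,2) = 3 such orderings, each equally likely, so P = 3 × 21/170 = 63/170.

63/170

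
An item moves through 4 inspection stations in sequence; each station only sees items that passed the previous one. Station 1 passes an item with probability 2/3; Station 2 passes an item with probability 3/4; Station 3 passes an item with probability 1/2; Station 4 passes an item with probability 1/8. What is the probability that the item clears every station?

1/32

Each stage is reached only if all earlier stages succeed, so
P = 2/3 × 3/4 × 1/2 × 1/8 = 6/192 = 1/32.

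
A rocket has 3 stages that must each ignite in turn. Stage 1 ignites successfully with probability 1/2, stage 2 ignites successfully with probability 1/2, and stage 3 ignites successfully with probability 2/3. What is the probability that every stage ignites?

Each stage is reached only if all earlier stages succeed, so
P = 1/2 × 1/2 × 2/3 = 2/12 = 1/6.

1/6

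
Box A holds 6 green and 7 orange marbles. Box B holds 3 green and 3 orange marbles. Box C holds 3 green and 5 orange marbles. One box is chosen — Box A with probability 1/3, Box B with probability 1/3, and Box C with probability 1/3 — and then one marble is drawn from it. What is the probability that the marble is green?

139/312

From Box A: P(green) = 6/13.
From Box B: P(green) = 3/6.
From Box C: P(green) = 3/8.
Total probability = (1/3)(6/13) + (1/3)(3/6) + (1/3)(3/8) = 139/312.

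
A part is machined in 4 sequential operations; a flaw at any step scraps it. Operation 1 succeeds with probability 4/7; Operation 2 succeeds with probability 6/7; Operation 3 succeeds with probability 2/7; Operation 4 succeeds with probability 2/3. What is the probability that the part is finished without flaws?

Each stage is reached only if all earlier stages succeed, so
P = 4/7 × 6/7 × 2/7 × 2/3 = 96/1029 = 32/343.

32/343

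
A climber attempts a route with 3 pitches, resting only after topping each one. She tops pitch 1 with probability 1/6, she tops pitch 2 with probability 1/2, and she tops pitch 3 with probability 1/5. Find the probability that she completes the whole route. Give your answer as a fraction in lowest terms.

1/60

Each stage is reached only if all earlier stages succeed, so
P = 1/6 × 1/2 × 1/5 = 1/60.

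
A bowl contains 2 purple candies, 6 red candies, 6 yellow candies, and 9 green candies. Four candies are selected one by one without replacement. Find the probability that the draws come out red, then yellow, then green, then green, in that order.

108/8855

Each draw changes the counts, so multiply the conditional probabilities along the sequence:
P = 6/23 × 6/22 × 9/21 × 8/20 = 2592/212520 = 108/8855.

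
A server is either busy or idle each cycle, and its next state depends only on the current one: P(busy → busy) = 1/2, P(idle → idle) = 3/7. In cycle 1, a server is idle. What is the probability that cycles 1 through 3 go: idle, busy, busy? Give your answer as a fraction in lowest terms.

Cycle 1 is given. For each transition, use the conditional probability from the current state:
P(busy | idle) = 4/7; P(busy | busy) = 1/2.
P = 4/7 × 1/2 = 4/14 = 2/7.

2/7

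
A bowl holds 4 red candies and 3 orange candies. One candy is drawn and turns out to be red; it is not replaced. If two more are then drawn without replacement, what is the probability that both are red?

After the first draw, 3 of the remaining 6 candies are red.
P = 3/6 × 2/5 = 6/30 = 1/5.

1/5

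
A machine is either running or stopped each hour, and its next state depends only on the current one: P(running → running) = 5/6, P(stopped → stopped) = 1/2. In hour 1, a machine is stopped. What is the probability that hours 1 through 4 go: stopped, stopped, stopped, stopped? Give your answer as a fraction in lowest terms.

Hour 1 is given. For each transition, use the conditional probability from the current state:
P(stopped | stopped) = 1/2; P(stopped | stopped) = 1/2; P(stopped | stopped) = 1/2.
P = 1/2 × 1/2 × 1/2 = 1/8.

1/8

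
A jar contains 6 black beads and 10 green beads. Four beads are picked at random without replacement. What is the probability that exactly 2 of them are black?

One ordering (black drawn first) has probability 6/16 × 5/15 × 10/14 × 9/13 = 2700/43680 = 45/728.
There are C(4,2) = 6 such orderings, each equally likely, so P = 6 × 45/728 = 135/364.

135/364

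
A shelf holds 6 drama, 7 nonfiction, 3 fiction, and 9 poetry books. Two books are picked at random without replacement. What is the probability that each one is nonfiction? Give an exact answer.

P = 7/25 × 6/24 = 42/600 = 7/100.

7/100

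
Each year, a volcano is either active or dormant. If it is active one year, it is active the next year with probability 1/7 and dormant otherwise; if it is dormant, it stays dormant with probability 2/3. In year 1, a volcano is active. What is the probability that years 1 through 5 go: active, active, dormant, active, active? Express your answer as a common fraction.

Year 1 is given. For each transition, use the conditional probability from the current state:
P(active | active) = 1/7; P(dormant | active) = 6/7; P(active | dormant) = 1/3; P(active | active) = 1/7.
P = 1/7 × 6/7 × 1/3 × 1/7 = 6/1029 = 2/343.

2/343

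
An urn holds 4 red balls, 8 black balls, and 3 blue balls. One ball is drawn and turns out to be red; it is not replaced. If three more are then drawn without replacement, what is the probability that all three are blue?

After the first draw, 3 of the remaining 14 balls are blue.
P = 3/14 × 2/13 × 1/12 = 6/2184 = 1/364.

1/364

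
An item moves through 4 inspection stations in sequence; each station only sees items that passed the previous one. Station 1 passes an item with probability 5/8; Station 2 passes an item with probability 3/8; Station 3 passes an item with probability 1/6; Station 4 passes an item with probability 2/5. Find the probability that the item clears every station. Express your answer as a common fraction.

1/64

Multiplying along the chain,
P = 5/8 × 3/8 × 1/6 × 2/5 = 30/1920 = 1/64.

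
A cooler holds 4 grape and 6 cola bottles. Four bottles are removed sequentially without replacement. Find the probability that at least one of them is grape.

P(no grape) = 6/10 × 5/9 × 4/8 × 3/7 = 360/5040 = 1/14.
P(at least one) = 1 − 1/14 = 13/14.

13/14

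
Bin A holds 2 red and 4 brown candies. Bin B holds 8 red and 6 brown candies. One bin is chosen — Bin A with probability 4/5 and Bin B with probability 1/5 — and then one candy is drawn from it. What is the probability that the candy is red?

8/21

From Bin A: P(red) = 2/6.
From Bin B: P(red) = 8/14.
Total probability = (4/5)(2/6) + (1/5)(8/14) = 8/21.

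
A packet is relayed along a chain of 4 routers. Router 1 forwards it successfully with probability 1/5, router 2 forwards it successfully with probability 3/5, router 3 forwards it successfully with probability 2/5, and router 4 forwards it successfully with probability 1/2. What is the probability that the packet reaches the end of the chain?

Multiplying along the chain,
P = 1/5 × 3/5 × 2/5 × 1/2 = 6/250 = 3/125.

3/125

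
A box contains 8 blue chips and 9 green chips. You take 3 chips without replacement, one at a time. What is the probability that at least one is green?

P(no green) = 8/17 × 7/16 × 6/15 = 336/4080 = 7/85.
P(at least one) = 1 − 7/85 = 78/85.

78/85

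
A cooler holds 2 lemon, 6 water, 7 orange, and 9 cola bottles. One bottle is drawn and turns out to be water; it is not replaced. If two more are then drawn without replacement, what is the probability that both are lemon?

1/253

With the first bottle removed, 2 lemon remain out of 23.
P = 2/23 × 1/22 = 2/506 = 1/253.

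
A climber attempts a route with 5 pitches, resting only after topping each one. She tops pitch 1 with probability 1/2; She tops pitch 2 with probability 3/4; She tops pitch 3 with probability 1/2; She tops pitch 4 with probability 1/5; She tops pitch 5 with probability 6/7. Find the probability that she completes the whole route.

9/280

Multiplying along the chain,
P = 1/2 × 3/4 × 1/2 × 1/5 × 6/7 = 18/560 = 9/280.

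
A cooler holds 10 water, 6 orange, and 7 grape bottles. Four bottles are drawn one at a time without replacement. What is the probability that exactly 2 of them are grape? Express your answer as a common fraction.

One ordering (grape drawn first) has probability 7/23 × 6/22 × 16/21 × 15/20 = 10080/212520 = 12/253.
There are C(4,2) = 6 such orderings, each equally likely, so P = 6 × 12/253 = 72/253.

72/253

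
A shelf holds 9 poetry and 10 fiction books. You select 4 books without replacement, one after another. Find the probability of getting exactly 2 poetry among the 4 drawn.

135/323

One ordering (poetry drawn first) has probability 9/19 × 8/18 × 10/17 × 9/16 = 6480/93024 = 45/646.
There are C(4,2) = 6 such orderings, each equally likely, so P = 6 × 45/646 = 135/323.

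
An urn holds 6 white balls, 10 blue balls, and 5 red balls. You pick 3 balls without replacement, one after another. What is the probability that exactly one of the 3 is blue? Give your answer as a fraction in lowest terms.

55/133

One ordering (blue drawn first) has probability 10/21 × 11/20 × 10/19 = 1100/7980 = 55/399.
There are C(3,1) = 3 such orderings, each equally likely, so P = 3 × 55/399 = 55/133.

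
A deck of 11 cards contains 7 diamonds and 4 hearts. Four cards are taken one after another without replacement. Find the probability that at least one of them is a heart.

59/66

P(no hearts) = 7/11 × 6/10 × 5/9 × 4/8 = 840/7920 = 7/66.
P(at least one) = 1 − 7/66 = 59/66.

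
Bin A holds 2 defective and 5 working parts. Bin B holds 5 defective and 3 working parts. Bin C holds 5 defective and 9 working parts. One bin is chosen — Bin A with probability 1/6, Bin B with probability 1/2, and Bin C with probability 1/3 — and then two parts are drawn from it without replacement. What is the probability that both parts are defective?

731/3276

From Bin A: P(both defective) = (2/7)(1/6) = 1/21.
From Bin B: P(both defective) = (5/8)(4/7) = 5/14.
From Bin C: P(both defective) = (5/14)(4/13) = 10/91.
Total probability = (1/6)(1/21) + (1/2)(5/14) + (1/3)(10/91) = 731/3276.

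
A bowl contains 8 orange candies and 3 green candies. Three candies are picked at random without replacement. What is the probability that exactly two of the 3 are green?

One ordering (green drawn first) has probability 3/11 × 2/10 × 8/9 = 48/990 = 8/165.
There are C(3,2) = 3 such orderings, each equally likely, so P = 3 × 8/165 = 8/55.

8/55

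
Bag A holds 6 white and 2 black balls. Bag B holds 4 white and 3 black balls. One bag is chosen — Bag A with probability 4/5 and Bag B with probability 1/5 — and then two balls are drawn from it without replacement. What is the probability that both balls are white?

17/35

From Bag A: P(both white) = (6/8)(5/7) = 15/28.
From Bag B: P(both white) = (4/7)(3/6) = 2/7.
Total probability = (4/5)(15/28) + (1/5)(2/7) = 17/35.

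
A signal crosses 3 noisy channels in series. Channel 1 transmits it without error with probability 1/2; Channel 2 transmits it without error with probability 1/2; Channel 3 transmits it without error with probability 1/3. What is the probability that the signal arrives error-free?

The events are sequential, so multiply the conditional probabilities:
P = 1/2 × 1/2 × 1/3 = 1/12.

1/12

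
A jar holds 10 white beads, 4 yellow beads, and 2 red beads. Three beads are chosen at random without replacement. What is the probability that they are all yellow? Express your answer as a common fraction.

P(all yellow) = 4/16 × 3/15 × 2/14 = 24/3360 = 1/140.

1/140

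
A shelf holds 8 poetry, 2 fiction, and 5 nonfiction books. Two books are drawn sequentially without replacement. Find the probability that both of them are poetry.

P(every draw is poetry) = 8/15 × 7/14 = 56/210 = 4/15.

4/15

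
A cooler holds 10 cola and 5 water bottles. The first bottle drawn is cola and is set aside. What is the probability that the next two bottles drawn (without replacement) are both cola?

36/91

With the first bottle removed, 9 cola remain out of 14.
P = 9/14 × 8/13 = 72/182 = 36/91.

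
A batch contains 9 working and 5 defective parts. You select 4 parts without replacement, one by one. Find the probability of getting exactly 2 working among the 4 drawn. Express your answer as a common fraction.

One ordering (working drawn first) has probability 9/14 × 8/13 × 5/12 × 4/11 = 1440/24024 = 60/1001.
There are C(4,2) = 6 such orderings, each equally likely, so P = 6 × 60/1001 = 360/1001.

360/1001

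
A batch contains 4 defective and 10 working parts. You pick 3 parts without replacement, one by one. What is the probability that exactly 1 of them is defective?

45/91

One ordering (defective drawn first) has probability 4/14 × 10/13 × 9/12 = 360/2184 = 15/91.
There are C(3,1) = 3 such orderings, each equally likely, so P = 3 × 15/91 = 45/91.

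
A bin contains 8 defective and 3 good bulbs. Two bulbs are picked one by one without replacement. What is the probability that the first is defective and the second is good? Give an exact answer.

12/55

Chain rule:
P = 8/11 × 3/10 = 24/110 = 12/55.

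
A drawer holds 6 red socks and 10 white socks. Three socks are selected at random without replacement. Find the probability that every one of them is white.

P(every draw is white) = 10/16 × 9/15 × 8/14 = 720/3360 = 3/14.

3/14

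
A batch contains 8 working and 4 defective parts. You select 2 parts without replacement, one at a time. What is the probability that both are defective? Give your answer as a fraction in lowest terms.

1/11

P(every draw is defective) = 4/12 × 3/11 = 12/132 = 1/11.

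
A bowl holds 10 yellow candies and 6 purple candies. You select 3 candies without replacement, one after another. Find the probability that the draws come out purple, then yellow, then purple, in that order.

5/56

Each draw changes the counts, so multiply the conditional probabilities along the sequence:
P = 6/16 × 10/15 × 5/14 = 300/3360 = 5/56.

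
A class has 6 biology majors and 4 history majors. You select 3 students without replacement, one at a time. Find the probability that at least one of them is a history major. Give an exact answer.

5/6

P(no history majors) = 6/10 × 5/9 × 4/8 = 120/720 = 1/6.
P(at least one) = 1 − 1/6 = 5/6.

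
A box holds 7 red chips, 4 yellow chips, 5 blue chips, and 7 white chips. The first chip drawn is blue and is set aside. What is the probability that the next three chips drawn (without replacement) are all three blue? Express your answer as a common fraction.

After the first draw, 4 of the remaining 22 chips are blue.
P = 4/22 × 3/21 × 2/20 = 24/9240 = 1/385.

1/385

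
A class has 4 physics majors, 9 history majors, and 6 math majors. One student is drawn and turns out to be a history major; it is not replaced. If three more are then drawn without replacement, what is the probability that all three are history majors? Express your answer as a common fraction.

7/102

With the first student removed, 8 history majors remain out of 18.
P = 8/18 × 7/17 × 6/16 = 336/4896 = 7/102.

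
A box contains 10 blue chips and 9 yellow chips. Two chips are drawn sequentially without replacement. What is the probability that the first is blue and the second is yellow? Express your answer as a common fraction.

5/19

Chain rule:
P = 10/19 × 9/18 = 90/342 = 5/19.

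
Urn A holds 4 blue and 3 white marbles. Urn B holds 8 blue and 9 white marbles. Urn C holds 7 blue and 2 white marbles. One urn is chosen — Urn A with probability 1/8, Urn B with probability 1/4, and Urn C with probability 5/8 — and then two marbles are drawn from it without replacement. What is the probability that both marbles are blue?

From Urn A: P(both blue) = (4/7)(3/6) = 2/7.
From Urn B: P(both blue) = (8/17)(7/16) = 7/34.
From Urn C: P(both blue) = (7/9)(6/8) = 7/12.
Total probability = (1/8)(2/7) + (1/4)(7/34) + (5/8)(7/12) = 5161/11424.

5161/11424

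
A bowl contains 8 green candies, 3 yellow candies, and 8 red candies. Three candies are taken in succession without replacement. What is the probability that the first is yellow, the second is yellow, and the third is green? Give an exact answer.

8/969

Chain rule:
P = 3/19 × 2/18 × 8/17 = 48/5814 = 8/969.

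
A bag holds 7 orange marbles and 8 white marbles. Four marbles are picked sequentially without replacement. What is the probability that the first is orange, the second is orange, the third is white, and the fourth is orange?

2/39

Each draw changes the counts, so multiply the conditional probabilities along the sequence:
P = 7/15 × 6/14 × 8/13 × 5/12 = 1680/32760 = 2/39.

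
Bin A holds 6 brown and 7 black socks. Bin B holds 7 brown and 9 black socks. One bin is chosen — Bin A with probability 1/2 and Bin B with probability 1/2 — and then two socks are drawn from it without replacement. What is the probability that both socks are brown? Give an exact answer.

191/1040

From Bin A: P(both brown) = (6/13)(5/12) = 5/26.
From Bin B: P(both brown) = (7/16)(6/15) = 7/40.
Total probability = (1/2)(5/26) + (1/2)(7/40) = 191/1040.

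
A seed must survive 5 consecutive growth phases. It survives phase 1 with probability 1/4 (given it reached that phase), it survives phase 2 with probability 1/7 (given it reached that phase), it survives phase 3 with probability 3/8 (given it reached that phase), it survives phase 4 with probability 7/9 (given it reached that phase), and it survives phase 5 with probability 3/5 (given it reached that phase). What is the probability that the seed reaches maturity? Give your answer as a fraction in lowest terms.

Multiplying along the chain,
P = 1/4 × 1/7 × 3/8 × 7/9 × 3/5 = 63/10080 = 1/160.

1/160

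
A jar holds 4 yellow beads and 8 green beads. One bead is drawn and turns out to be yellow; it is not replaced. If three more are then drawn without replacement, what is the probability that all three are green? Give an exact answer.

56/165

With the first bead removed, 8 green remain out of 11.
P = 8/11 × 7/10 × 6/9 = 336/990 = 56/165.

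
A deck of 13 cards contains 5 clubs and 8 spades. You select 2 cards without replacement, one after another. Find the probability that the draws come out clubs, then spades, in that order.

10/39

Chain rule:
P = 5/13 × 8/12 = 40/156 = 10/39.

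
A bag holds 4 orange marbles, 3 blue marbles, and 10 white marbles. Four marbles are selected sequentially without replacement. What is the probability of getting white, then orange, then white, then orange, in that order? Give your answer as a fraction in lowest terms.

9/476

Each draw changes the counts, so multiply the conditional probabilities along the sequence:
P = 10/17 × 4/16 × 9/15 × 3/14 = 1080/57120 = 9/476.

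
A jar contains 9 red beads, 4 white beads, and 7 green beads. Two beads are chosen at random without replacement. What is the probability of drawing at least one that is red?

P(no red) = 11/20 × 10/19 = 110/380 = 11/38.
P(at least one) = 1 − 11/38 = 27/38.

27/38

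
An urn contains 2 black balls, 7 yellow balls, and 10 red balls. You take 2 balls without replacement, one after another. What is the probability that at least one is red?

P(no red) = 9/19 × 8/18 = 72/342 = 4/19.
P(at least one) = 1 − 4/19 = 15/19.

15/19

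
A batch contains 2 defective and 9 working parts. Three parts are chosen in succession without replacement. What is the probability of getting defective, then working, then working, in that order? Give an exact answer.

Each draw changes the counts, so multiply the conditional probabilities along the sequence:
P = 2/11 × 9/10 × 8/9 = 144/990 = 8/55.

8/55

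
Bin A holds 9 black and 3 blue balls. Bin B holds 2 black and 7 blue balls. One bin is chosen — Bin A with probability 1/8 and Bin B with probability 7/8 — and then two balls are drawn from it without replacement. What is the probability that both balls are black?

293/3168

From Bin A: P(both black) = (9/12)(8/11) = 6/11.
From Bin B: P(both black) = (2/9)(1/8) = 1/36.
Total probability = (1/8)(6/11) + (7/8)(1/36) = 293/3168.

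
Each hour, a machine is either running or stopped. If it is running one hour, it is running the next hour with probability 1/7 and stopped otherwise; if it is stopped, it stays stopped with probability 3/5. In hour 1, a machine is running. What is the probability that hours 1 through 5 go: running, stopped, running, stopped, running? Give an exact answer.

Hour 1 is given. For each transition, use the conditional probability from the current state:
P(stopped | running) = 6/7; P(running | stopped) = 2/5; P(stopped | running) = 6/7; P(running | stopped) = 2/5.
P = 6/7 × 2/5 × 6/7 × 2/5 = 144/1225.

144/1225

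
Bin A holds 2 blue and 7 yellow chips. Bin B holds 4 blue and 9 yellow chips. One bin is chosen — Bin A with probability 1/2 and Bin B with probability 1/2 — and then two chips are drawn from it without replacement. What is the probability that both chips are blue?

49/936

From Bin A: P(both blue) = (2/9)(1/8) = 1/36.
From Bin B: P(both blue) = (4/13)(3/12) = 1/13.
Total probability = (1/2)(1/36) + (1/2)(1/13) = 49/936.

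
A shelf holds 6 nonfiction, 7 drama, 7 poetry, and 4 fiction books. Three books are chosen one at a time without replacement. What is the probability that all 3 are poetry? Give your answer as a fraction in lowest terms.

P(every draw is poetry) = 7/24 × 6/23 × 5/22 = 210/12144 = 35/2024.

35/2024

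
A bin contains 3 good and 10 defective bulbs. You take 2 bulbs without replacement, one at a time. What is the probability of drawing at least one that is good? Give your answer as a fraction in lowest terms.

11/26

P(no good) = 10/13 × 9/12 = 90/156 = 15/26.
P(at least one) = 1 − 15/26 = 11/26.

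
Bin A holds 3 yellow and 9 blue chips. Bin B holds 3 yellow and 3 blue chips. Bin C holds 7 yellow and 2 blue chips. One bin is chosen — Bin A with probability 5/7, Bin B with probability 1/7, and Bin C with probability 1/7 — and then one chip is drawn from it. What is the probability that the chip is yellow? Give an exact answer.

From Bin A: P(yellow) = 3/12.
From Bin B: P(yellow) = 3/6.
From Bin C: P(yellow) = 7/9.
Total probability = (5/7)(3/12) + (1/7)(3/6) + (1/7)(7/9) = 13/36.

13/36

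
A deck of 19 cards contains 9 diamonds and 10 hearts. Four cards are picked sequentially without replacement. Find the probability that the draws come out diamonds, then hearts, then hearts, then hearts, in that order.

45/646

Chain rule:
P = 9/19 × 10/18 × 9/17 × 8/16 = 6480/93024 = 45/646.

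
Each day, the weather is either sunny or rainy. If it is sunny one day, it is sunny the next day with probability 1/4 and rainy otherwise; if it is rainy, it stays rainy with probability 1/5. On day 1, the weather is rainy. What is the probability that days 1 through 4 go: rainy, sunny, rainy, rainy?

Day 1 is given. For each transition, use the conditional probability from the current state:
P(sunny | rainy) = 4/5; P(rainy | sunny) = 3/4; P(rainy | rainy) = 1/5.
P = 4/5 × 3/4 × 1/5 = 12/100 = 3/25.

3/25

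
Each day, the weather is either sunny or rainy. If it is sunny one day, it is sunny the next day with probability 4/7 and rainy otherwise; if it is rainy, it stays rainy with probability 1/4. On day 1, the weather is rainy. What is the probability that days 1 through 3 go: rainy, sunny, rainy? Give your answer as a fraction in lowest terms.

Day 1 is given. For each transition, use the conditional probability from the current state:
P(sunny | rainy) = 3/4; P(rainy | sunny) = 3/7.
P = 3/4 × 3/7 = 9/28.

9/28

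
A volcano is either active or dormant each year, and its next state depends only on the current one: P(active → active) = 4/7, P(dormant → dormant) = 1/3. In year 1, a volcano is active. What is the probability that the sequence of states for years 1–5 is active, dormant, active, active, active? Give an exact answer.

Year 1 is given. For each transition, use the conditional probability from the current state:
P(dormant | active) = 3/7; P(active | dormant) = 2/3; P(active | active) = 4/7; P(active | active) = 4/7.
P = 3/7 × 2/3 × 4/7 × 4/7 = 96/1029 = 32/343.

32/343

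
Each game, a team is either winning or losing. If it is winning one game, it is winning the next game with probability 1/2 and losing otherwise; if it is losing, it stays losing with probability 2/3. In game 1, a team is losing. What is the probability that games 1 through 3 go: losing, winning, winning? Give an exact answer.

Game 1 is given. For each transition, use the conditional probability from the current state:
P(winning | losing) = 1/3; P(winning | winning) = 1/2.
P = 1/3 × 1/2 = 1/6.

1/6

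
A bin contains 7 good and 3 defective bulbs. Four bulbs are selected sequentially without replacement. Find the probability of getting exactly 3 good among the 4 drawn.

One ordering (good drawn first) has probability 7/10 × 6/9 × 5/8 × 3/7 = 630/5040 = 1/8.
There are C(4,3) = 4 such orderings, each equally likely, so P = 4 × 1/8 = 1/2.

1/2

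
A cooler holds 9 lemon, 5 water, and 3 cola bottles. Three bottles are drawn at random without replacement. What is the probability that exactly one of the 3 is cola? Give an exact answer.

One ordering (cola drawn first) has probability 3/17 × 14/16 × 13/15 = 546/4080 = 91/680.
There are C(3,1) = 3 such orderings, each equally likely, so P = 3 × 91/680 = 273/680.

273/680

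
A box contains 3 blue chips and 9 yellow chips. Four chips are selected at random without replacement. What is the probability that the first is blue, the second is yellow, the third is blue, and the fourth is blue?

Multiply the probability of each draw given the previous ones:
P = 3/12 × 9/11 × 2/10 × 1/9 = 54/11880 = 1/220.

1/220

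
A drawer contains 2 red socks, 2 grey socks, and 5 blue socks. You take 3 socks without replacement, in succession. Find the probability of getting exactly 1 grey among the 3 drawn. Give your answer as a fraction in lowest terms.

1/2

One ordering (grey drawn first) has probability 2/9 × 7/8 × 6/7 = 84/504 = 1/6.
There are C(3,1) = 3 such orderings, each equally likely, so P = 3 × 1/6 = 1/2.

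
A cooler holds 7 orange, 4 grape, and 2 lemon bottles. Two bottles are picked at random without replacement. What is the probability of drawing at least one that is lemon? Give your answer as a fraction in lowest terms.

23/78

P(no lemon) = 11/13 × 10/12 = 110/156 = 55/78.
P(at least one) = 1 − 55/78 = 23/78.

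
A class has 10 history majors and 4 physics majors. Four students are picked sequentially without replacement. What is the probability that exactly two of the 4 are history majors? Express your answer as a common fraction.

270/1001

One ordering (history majors drawn first) has probability 10/14 × 9/13 × 4/12 × 3/11 = 1080/24024 = 45/1001.
There are C(4,2) = 6 such orderings, each equally likely, so P = 6 × 45/1001 = 270/1001.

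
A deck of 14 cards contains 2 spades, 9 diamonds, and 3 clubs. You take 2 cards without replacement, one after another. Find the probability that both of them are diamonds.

P(all diamonds) = 9/14 × 8/13 = 72/182 = 36/91.

36/91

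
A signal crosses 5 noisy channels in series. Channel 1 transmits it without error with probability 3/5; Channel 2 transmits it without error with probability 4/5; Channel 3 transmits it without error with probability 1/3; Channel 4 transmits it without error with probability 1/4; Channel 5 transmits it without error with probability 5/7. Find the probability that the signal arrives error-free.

The events are sequential, so multiply the conditional probabilities:
P = 3/5 × 4/5 × 1/3 × 1/4 × 5/7 = 60/2100 = 1/35.

1/35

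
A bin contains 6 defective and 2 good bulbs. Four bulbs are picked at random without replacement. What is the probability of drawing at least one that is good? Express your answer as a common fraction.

11/14

P(no good) = 6/8 × 5/7 × 4/6 × 3/5 = 360/1680 = 3/14.
P(at least one) = 1 − 3/14 = 11/14.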